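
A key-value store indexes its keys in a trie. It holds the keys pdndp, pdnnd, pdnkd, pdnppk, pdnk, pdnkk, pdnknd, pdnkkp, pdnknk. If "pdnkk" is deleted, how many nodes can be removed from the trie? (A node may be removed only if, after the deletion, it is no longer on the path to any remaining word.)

Walk "pdnkk" from the leaf back toward the root, removing each node that no remaining word uses.
Every node on "pdnkk" is still needed (e.g. by "pdnkkp"), so nothing is freed.
Nodes removed: 0

0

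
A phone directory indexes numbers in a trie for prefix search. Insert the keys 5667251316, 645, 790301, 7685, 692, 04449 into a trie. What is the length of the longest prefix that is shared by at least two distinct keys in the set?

Look for the deepest trie node that still has at least two words in its subtree.
e.g. "645" and "692" share the prefix "6" of length 1; no pair shares a longer one.
Longest shared-prefix length: 1

1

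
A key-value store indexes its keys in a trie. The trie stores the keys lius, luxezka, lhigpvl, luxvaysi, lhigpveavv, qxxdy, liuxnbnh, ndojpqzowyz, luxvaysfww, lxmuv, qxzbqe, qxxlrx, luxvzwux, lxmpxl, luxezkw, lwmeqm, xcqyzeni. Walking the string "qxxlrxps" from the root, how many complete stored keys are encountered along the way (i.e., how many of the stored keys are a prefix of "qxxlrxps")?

Check each prefix of "qxxlrxps" against the stored set — each match is an end-marker on the path.
Prefixes of the query that are stored words: "qxxlrx"
Count: 1

1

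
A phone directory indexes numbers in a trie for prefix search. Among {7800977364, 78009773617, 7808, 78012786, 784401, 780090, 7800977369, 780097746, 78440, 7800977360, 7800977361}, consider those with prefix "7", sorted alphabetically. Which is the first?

DFS of the "7" subtree visits, in order: "780090", "7800977360", "7800977361", "78009773617", "7800977364", "7800977369", "780097746", "78012786", "7808", "78440", "784401"
The 1st is 780090.

780090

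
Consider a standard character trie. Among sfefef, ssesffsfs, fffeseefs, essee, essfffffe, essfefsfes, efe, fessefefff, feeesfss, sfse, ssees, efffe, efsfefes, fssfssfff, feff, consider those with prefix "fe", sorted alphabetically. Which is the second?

feff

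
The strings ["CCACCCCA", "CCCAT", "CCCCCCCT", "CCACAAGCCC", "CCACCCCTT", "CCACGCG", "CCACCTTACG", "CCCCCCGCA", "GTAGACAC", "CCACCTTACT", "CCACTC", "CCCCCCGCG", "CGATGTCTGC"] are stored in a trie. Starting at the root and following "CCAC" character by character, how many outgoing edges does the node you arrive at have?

4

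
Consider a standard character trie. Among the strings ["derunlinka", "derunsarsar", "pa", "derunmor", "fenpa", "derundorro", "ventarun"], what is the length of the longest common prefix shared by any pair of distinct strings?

5

The deepest shared node is where two words last agree before diverging.
e.g. "derundorro" and "derunlinka" share the prefix "derun" of length 5; no pair shares a longer one.
Longest shared-prefix length: 5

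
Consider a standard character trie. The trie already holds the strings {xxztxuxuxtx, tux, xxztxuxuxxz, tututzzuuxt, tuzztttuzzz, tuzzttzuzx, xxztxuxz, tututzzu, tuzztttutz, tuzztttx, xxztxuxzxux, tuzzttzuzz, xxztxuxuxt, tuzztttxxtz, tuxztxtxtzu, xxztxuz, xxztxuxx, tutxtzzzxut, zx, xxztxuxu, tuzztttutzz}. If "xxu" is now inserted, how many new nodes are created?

1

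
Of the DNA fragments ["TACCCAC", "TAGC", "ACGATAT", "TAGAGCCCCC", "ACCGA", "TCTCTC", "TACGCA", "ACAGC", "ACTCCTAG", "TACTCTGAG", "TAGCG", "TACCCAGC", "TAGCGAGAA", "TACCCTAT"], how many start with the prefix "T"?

Filter for entries beginning with "T":
Matches: "TACCCAC", "TACCCAGC", "TACCCTAT", "TACGCA", "TACTCTGAG", "TAGAGCCCCC", "TAGC", "TAGCG", "TAGCGAGAA", "TCTCTC"
Count: 10

10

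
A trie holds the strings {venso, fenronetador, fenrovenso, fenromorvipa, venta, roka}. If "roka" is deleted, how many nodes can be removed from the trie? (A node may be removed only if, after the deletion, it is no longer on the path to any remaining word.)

Walk "roka" from the leaf back toward the root, removing each node that no remaining word uses.
No other word shares any prefix with "roka", so all 4 of its nodes go.
Nodes removed: 4

4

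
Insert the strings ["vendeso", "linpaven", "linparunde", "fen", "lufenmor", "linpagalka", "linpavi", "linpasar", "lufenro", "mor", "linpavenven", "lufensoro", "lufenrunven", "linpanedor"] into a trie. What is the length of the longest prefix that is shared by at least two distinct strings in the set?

Equivalently: take the maximum, over all pairs, of their longest common prefix length.
"linpaven" and "linpavenven" agree on "linpaven" (8 characters) before diverging; nothing deeper is shared.
Longest shared-prefix length: 8

8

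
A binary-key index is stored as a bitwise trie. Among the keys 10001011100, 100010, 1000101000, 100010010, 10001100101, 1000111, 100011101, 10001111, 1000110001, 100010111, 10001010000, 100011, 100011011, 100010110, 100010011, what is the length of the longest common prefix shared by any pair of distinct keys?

Look for the deepest trie node that still has at least two words in its subtree.
"1000101000" and "10001010000" agree on "1000101000" (10 characters) before diverging; nothing deeper is shared.
Longest shared-prefix length: 10

10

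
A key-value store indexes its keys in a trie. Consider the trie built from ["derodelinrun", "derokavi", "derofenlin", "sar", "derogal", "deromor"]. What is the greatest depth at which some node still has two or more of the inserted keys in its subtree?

Equivalently: take the maximum, over all pairs, of their longest common prefix length.
e.g. "derodelinrun" and "derofenlin" share the prefix "dero" of length 4; no pair shares a longer one.
Longest shared-prefix length: 4

4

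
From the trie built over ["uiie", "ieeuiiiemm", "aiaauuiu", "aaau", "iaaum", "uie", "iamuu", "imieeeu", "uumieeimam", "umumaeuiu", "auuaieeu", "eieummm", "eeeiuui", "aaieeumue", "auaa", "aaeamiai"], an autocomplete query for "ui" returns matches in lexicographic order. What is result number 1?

Words with prefix "ui", in lexicographic order: "uie", "uiie"
The 1st is uie.

uie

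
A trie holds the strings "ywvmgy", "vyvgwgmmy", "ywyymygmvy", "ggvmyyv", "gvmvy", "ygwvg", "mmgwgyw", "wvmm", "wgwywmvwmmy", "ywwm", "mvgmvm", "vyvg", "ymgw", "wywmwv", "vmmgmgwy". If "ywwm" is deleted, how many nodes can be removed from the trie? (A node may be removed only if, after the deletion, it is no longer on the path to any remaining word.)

After clearing the end-marker at "ywwm", prune upward until reaching a node still needed by another word.
The suffix "wm" (2 nodes) is used only by "ywwm"; the node for "yw" still has the child "v", so pruning stops there.
Nodes removed: 2

2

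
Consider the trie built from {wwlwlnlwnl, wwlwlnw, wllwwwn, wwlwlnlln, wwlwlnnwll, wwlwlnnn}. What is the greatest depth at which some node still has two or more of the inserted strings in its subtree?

7

Equivalently: take the maximum, over all pairs, of their longest common prefix length.
e.g. "wwlwlnlln" and "wwlwlnlwnl" share the prefix "wwlwlnl" of length 7; no pair shares a longer one.
Longest shared-prefix length: 7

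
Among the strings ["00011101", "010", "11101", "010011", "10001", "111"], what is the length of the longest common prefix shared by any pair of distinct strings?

Equivalently: take the maximum, over all pairs, of their longest common prefix length.
e.g. "010" and "010011" share the prefix "010" of length 3; no pair shares a longer one.
Longest shared-prefix length: 3

3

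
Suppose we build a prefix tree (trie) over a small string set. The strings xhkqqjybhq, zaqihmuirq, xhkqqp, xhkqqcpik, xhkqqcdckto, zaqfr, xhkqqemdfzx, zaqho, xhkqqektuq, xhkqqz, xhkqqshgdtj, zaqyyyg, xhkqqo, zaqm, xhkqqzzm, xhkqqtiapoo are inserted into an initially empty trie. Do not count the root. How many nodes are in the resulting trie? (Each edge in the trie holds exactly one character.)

65

Trace insertions, counting only characters that open a new branch:
  "xhkqqjybhq" → 10 new (x, h, k, q, q, j, y, b, h, q)
  "zaqihmuirq" → 10 new (z, a, q, i, h, m, u, i, r, q)
  "xhkqqp" → prefix "xhkqq" already present; 1 new (p)
  "xhkqqcpik" → prefix "xhkqq" already present; 4 new (c, p, i, k)
  "xhkqqcdckto" → prefix "xhkqqc" already present; 5 new (d, c, k, t, o)
  "zaqfr" → prefix "zaq" already present; 2 new (f, r)
  "xhkqqemdfzx" → prefix "xhkqq" already present; 6 new (e, m, d, f, z, x)
  "zaqho" → prefix "zaq" already present; 2 new (h, o)
  "xhkqqektuq" → prefix "xhkqqe" already present; 4 new (k, t, u, q)
  "xhkqqz" → prefix "xhkqq" already present; 1 new (z)
  "xhkqqshgdtj" → prefix "xhkqq" already present; 6 new (s, h, g, d, t, j)
  "zaqyyyg" → prefix "zaq" already present; 4 new (y, y, y, g)
  "xhkqqo" → prefix "xhkqq" already present; 1 new (o)
  "zaqm" → prefix "zaq" already present; 1 new (m)
  "xhkqqzzm" → prefix "xhkqqz" already present; 2 new (z, m)
  "xhkqqtiapoo" → prefix "xhkqq" already present; 6 new (t, i, a, p, o, o)
Total nodes = 10 + 10 + 1 + 4 + 5 + 2 + 6 + 2 + 4 + 1 + 6 + 4 + 1 + 1 + 2 + 6 = 65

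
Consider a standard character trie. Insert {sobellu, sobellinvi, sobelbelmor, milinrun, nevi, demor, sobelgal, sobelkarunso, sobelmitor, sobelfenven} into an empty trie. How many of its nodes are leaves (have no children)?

10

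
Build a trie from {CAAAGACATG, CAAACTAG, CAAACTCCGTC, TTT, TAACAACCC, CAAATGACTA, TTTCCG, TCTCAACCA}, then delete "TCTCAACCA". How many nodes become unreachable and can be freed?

Walk "TCTCAACCA" from the leaf back toward the root, removing each node that no remaining word uses.
The suffix "CTCAACCA" (8 nodes) is used only by "TCTCAACCA"; the node for "T" still has the child "T", so pruning stops there.
Nodes removed: 8

8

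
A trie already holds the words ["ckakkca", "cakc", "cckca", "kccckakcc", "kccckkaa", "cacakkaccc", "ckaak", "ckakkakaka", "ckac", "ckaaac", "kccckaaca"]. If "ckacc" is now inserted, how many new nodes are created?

The longest prefix of "ckacc" already in the trie is "ckac" (length 4).
So 5 − 4 = 1 new nodes.

1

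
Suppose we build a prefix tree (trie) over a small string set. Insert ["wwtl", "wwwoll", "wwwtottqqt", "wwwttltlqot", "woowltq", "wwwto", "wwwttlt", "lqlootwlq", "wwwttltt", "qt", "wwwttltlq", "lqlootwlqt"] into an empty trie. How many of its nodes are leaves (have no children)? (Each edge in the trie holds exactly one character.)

8

Leaves are exactly the stored words that no other stored word extends.
Those words: "lqlootwlqt", "qt", "woowltq", "wwtl", "wwwoll", "wwwtottqqt", "wwwttltlqot", "wwwttltt"
Leaf count: 8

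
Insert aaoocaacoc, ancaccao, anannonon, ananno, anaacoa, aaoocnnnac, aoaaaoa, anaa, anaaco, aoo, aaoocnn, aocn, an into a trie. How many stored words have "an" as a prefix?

7

Walk to "an"; the words in its subtree are exactly those with that prefix.
Words under "an": an, anaa, anaaco, anaacoa, ananno, anannonon, ancaccao
Count: 7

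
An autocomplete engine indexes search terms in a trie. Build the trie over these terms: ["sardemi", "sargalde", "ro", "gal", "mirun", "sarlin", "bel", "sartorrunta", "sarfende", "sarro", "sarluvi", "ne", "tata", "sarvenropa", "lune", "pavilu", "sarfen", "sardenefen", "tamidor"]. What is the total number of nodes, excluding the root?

79

For each word, the new-node count is its length minus the longest prefix already in the trie:
  "sardemi" → 7 new (s, a, r, d, e, m, i)
  "sargalde" → prefix "sar" already present; 5 new (g, a, l, d, e)
  "ro" → 2 new (r, o)
  "gal" → 3 new (g, a, l)
  "mirun" → 5 new (m, i, r, u, n)
  "sarlin" → prefix "sar" already present; 3 new (l, i, n)
  "bel" → 3 new (b, e, l)
  "sartorrunta" → prefix "sar" already present; 8 new (t, o, r, r, u, n, t, a)
  "sarfende" → prefix "sar" already present; 5 new (f, e, n, d, e)
  "sarro" → prefix "sar" already present; 2 new (r, o)
  "sarluvi" → prefix "sarl" already present; 3 new (u, v, i)
  "ne" → 2 new (n, e)
  "tata" → 4 new (t, a, t, a)
  "sarvenropa" → prefix "sar" already present; 7 new (v, e, n, r, o, p, a)
  "lune" → 4 new (l, u, n, e)
  "pavilu" → 6 new (p, a, v, i, l, u)
  "sarfen" → prefix "sarfen" already present; 0 new (none)
  "sardenefen" → prefix "sarde" already present; 5 new (n, e, f, e, n)
  "tamidor" → prefix "ta" already present; 5 new (m, i, d, o, r)
Total nodes = 7 + 5 + 2 + 3 + 5 + 3 + 3 + 8 + 5 + 2 + 3 + 2 + 4 + 7 + 4 + 6 + 0 + 5 + 5 = 79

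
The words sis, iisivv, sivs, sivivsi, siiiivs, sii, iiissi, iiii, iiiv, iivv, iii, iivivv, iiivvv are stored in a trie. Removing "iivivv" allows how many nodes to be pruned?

3

After clearing the end-marker at "iivivv", prune upward until reaching a node still needed by another word.
The suffix "ivv" (3 nodes) is used only by "iivivv"; the node for "iiv" still has the child "v", so pruning stops there.
Nodes removed: 3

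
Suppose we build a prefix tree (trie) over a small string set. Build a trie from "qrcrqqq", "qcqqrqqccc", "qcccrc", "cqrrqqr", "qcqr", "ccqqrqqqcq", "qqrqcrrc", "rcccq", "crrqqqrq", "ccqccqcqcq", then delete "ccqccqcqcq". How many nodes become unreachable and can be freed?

A node on "ccqccqcqcq"'s path can go only if nothing else ends at it or branches off below it.
The suffix "ccqcqcq" (7 nodes) is used only by "ccqccqcqcq"; the node for "ccq" still has the child "q", so pruning stops there.
Nodes removed: 7

7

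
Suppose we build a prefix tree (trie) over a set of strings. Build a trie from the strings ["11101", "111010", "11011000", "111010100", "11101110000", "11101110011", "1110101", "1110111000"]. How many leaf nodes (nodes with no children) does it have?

4

Leaves are exactly the stored words that no other stored word extends.
Those words: "11011000", "111010100", "11101110000", "11101110011"
Leaf count: 4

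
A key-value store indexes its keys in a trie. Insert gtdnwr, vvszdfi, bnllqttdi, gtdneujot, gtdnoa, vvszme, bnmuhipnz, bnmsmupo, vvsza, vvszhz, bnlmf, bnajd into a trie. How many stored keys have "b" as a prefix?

5

Walk to "b"; the words in its subtree are exactly those with that prefix.
Words under "b": bnajd, bnllqttdi, bnlmf, bnmsmupo, bnmuhipnz
Count: 5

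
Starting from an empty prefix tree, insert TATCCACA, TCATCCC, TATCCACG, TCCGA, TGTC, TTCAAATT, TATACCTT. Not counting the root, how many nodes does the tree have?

33

Count nodes per top-level branch (shared prefixes stored once):
  'T'-branch (TATACCTT, TATCCACA, TATCCACG, TCATCCC, TCCGA, TGTC, TTCAAATT): 33 nodes
Sum: 33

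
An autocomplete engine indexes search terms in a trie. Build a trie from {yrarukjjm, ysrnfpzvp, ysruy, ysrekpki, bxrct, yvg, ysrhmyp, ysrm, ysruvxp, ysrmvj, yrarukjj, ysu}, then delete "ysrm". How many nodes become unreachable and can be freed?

After clearing the end-marker at "ysrm", prune upward until reaching a node still needed by another word.
Every node on "ysrm" is still needed (e.g. by "ysrmvj"), so nothing is freed.
Nodes removed: 0

0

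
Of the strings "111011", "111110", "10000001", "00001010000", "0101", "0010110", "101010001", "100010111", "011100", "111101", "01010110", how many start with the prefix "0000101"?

Traverse to the node for "0000101", then collect every word in that subtree.
Matches: "00001010000"
Count: 1

1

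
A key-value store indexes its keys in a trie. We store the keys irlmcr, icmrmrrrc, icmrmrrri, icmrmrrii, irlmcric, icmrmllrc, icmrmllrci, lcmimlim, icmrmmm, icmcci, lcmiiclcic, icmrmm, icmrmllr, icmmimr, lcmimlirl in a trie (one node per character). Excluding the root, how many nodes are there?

Trace insertions, counting only characters that open a new branch:
  "irlmcr" → 6 new (i, r, l, m, c, r)
  "icmrmrrrc" → prefix "i" already present; 8 new (c, m, r, m, r, r, r, c)
  "icmrmrrri" → prefix "icmrmrrr" already present; 1 new (i)
  "icmrmrrii" → prefix "icmrmrr" already present; 2 new (i, i)
  "irlmcric" → prefix "irlmcr" already present; 2 new (i, c)
  "icmrmllrc" → prefix "icmrm" already present; 4 new (l, l, r, c)
  "icmrmllrci" → prefix "icmrmllrc" already present; 1 new (i)
  "lcmimlim" → 8 new (l, c, m, i, m, l, i, m)
  "icmrmmm" → prefix "icmrm" already present; 2 new (m, m)
  "icmcci" → prefix "icm" already present; 3 new (c, c, i)
  "lcmiiclcic" → prefix "lcmi" already present; 6 new (i, c, l, c, i, c)
  "icmrmm" → prefix "icmrmm" already present; 0 new (none)
  "icmrmllr" → prefix "icmrmllr" already present; 0 new (none)
  "icmmimr" → prefix "icm" already present; 4 new (m, i, m, r)
  "lcmimlirl" → prefix "lcmimli" already present; 2 new (r, l)
Total nodes = 6 + 8 + 1 + 2 + 2 + 4 + 1 + 8 + 2 + 3 + 6 + 0 + 0 + 4 + 2 = 49

49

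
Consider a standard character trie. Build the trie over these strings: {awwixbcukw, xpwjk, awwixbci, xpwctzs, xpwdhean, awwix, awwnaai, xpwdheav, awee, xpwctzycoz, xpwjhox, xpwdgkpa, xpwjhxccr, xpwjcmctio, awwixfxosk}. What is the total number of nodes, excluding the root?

58

For each word, the new-node count is its length minus the longest prefix already in the trie:
  "awwixbcukw" → 10 new (a, w, w, i, x, b, c, u, k, w)
  "xpwjk" → 5 new (x, p, w, j, k)
  "awwixbci" → prefix "awwixbc" already present; 1 new (i)
  "xpwctzs" → prefix "xpw" already present; 4 new (c, t, z, s)
  "xpwdhean" → prefix "xpw" already present; 5 new (d, h, e, a, n)
  "awwix" → prefix "awwix" already present; 0 new (none)
  "awwnaai" → prefix "aww" already present; 4 new (n, a, a, i)
  "xpwdheav" → prefix "xpwdhea" already present; 1 new (v)
  "awee" → prefix "aw" already present; 2 new (e, e)
  "xpwctzycoz" → prefix "xpwctz" already present; 4 new (y, c, o, z)
  "xpwjhox" → prefix "xpwj" already present; 3 new (h, o, x)
  "xpwdgkpa" → prefix "xpwd" already present; 4 new (g, k, p, a)
  "xpwjhxccr" → prefix "xpwjh" already present; 4 new (x, c, c, r)
  "xpwjcmctio" → prefix "xpwj" already present; 6 new (c, m, c, t, i, o)
  "awwixfxosk" → prefix "awwix" already present; 5 new (f, x, o, s, k)
Total nodes = 10 + 5 + 1 + 4 + 5 + 0 + 4 + 1 + 2 + 4 + 3 + 4 + 4 + 6 + 5 = 58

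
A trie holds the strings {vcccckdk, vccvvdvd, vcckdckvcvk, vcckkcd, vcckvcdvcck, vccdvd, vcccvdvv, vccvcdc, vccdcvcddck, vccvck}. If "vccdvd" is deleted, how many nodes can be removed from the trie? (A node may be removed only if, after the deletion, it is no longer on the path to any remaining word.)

After clearing the end-marker at "vccdvd", prune upward until reaching a node still needed by another word.
The suffix "vd" (2 nodes) is used only by "vccdvd"; the node for "vccd" still has the child "c", so pruning stops there.
Nodes removed: 2

2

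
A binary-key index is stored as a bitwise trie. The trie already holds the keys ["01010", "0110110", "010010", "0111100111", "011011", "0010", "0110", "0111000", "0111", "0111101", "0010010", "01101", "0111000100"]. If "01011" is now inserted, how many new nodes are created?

1

"0101" is already a path in the trie; the remaining "1" must be added.
So 5 − 4 = 1 new nodes.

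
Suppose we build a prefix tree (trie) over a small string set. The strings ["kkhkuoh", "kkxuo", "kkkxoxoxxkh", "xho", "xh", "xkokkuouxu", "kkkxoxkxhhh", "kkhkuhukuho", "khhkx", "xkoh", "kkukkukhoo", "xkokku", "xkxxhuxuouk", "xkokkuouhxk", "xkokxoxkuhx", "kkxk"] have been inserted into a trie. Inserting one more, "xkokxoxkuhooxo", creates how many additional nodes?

4

Walking "xkokxoxkuhooxo" from the root, the first 10 characters ("xkokxoxkuh") follow existing edges; "o" is the first miss.
New nodes needed: |"xkokxoxkuhooxo"| − 10 = 14 − 10 = 4.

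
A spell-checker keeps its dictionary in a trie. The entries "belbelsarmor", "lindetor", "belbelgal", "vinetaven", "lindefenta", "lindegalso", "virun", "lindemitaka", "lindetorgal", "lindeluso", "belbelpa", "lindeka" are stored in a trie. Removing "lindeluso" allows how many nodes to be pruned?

Walk "lindeluso" from the leaf back toward the root, removing each node that no remaining word uses.
The suffix "luso" (4 nodes) is used only by "lindeluso"; the node for "linde" still has the child "t", so pruning stops there.
Nodes removed: 4

4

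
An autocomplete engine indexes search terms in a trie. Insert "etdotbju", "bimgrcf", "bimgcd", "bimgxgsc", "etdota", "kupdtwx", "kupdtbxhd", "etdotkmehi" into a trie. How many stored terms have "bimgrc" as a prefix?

Walk to "bimgrc"; the words in its subtree are exactly those with that prefix.
Words under "bimgrc": bimgrcf
Count: 1

1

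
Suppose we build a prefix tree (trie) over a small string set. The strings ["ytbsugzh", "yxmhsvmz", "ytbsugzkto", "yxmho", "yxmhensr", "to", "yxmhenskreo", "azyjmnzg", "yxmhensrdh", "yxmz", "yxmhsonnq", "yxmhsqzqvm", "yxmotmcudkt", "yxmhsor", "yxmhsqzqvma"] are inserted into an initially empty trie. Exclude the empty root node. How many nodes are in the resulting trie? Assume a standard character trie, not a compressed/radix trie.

59

Trace insertions, counting only characters that open a new branch:
  "ytbsugzh" → 8 new (y, t, b, s, u, g, z, h)
  "yxmhsvmz" → prefix "y" already present; 7 new (x, m, h, s, v, m, z)
  "ytbsugzkto" → prefix "ytbsugz" already present; 3 new (k, t, o)
  "yxmho" → prefix "yxmh" already present; 1 new (o)
  "yxmhensr" → prefix "yxmh" already present; 4 new (e, n, s, r)
  "to" → 2 new (t, o)
  "yxmhenskreo" → prefix "yxmhens" already present; 4 new (k, r, e, o)
  "azyjmnzg" → 8 new (a, z, y, j, m, n, z, g)
  "yxmhensrdh" → prefix "yxmhensr" already present; 2 new (d, h)
  "yxmz" → prefix "yxm" already present; 1 new (z)
  "yxmhsonnq" → prefix "yxmhs" already present; 4 new (o, n, n, q)
  "yxmhsqzqvm" → prefix "yxmhs" already present; 5 new (q, z, q, v, m)
  "yxmotmcudkt" → prefix "yxm" already present; 8 new (o, t, m, c, u, d, k, t)
  "yxmhsor" → prefix "yxmhso" already present; 1 new (r)
  "yxmhsqzqvma" → prefix "yxmhsqzqvm" already present; 1 new (a)
Total nodes = 8 + 7 + 3 + 1 + 4 + 2 + 4 + 8 + 2 + 1 + 4 + 5 + 8 + 1 + 1 = 59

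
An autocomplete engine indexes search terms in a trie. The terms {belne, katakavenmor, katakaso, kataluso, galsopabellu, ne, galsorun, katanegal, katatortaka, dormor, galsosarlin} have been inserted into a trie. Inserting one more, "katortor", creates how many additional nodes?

5

The longest prefix of "katortor" already in the trie is "kat" (length 3).
So 8 − 3 = 5 new nodes.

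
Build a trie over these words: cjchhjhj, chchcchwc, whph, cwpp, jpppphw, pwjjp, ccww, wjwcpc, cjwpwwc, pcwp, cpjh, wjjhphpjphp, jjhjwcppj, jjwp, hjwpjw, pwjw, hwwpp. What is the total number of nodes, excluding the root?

84

Count nodes per top-level branch (shared prefixes stored once):
  'c'-branch (ccww, chchcchwc, cjchhjhj, cjwpwwc, cpjh, cwpp): 30 nodes
  'h'-branch (hjwpjw, hwwpp): 10 nodes
  'j'-branch (jjhjwcppj, jjwp, jpppphw): 17 nodes
  'p'-branch (pcwp, pwjjp, pwjw): 9 nodes
  'w'-branch (whph, wjjhphpjphp, wjwcpc): 18 nodes
Sum: 84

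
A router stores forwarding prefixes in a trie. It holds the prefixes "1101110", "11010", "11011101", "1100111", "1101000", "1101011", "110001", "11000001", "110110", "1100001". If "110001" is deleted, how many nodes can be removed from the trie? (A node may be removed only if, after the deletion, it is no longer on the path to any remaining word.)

1

A node on "110001"'s path can go only if nothing else ends at it or branches off below it.
The suffix "1" (1 node) is used only by "110001"; the node for "11000" still has the child "0", so pruning stops there.
Nodes removed: 1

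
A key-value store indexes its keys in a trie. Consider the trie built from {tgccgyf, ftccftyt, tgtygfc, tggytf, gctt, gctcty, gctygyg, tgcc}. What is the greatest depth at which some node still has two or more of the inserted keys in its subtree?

The deepest shared node is where two words last agree before diverging.
e.g. "tgcc" and "tgccgyf" share the prefix "tgcc" of length 4; no pair shares a longer one.
Longest shared-prefix length: 4

4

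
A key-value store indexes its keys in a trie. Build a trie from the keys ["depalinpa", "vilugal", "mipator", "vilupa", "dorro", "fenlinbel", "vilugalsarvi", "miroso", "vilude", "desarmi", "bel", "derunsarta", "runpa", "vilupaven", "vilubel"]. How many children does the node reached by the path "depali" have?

1

Walk "depali" from the root, arriving at one node.
Distinct next characters after "depali": n.
That node has 1 child edge.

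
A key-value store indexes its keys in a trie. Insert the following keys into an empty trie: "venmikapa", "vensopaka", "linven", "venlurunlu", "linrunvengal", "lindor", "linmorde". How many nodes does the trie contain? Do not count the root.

45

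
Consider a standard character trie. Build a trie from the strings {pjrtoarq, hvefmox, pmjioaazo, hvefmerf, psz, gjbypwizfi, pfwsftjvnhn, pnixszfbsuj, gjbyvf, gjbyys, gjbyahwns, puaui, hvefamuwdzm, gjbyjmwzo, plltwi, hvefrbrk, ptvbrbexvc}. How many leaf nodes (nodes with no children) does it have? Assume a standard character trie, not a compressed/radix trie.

17

A leaf is a node with no children — equivalently, the end of a word that is not a proper prefix of any other stored word.
Those words: "gjbyahwns", "gjbyjmwzo", "gjbypwizfi", "gjbyvf", "gjbyys", "hvefamuwdzm", "hvefmerf", "hvefmox", "hvefrbrk", "pfwsftjvnhn", "pjrtoarq", "plltwi", "pmjioaazo", "pnixszfbsuj", "psz", "ptvbrbexvc", "puaui"
Leaf count: 17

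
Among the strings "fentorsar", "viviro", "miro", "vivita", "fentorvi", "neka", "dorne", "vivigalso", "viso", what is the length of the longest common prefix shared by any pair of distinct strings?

The deepest shared node is where two words last agree before diverging.
"fentorsar" and "fentorvi" agree on "fentor" (6 characters) before diverging; nothing deeper is shared.
Longest shared-prefix length: 6

6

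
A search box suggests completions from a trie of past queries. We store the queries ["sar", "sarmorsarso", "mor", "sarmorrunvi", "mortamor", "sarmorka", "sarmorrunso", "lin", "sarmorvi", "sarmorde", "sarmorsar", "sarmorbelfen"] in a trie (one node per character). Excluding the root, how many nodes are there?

41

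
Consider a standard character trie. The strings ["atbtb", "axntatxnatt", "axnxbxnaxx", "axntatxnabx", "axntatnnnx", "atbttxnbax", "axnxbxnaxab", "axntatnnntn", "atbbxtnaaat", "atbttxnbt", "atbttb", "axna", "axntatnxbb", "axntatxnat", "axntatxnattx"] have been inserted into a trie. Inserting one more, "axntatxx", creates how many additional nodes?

1

The longest prefix of "axntatxx" already in the trie is "axntatx" (length 7).
New nodes needed: |"axntatxx"| − 7 = 8 − 7 = 1.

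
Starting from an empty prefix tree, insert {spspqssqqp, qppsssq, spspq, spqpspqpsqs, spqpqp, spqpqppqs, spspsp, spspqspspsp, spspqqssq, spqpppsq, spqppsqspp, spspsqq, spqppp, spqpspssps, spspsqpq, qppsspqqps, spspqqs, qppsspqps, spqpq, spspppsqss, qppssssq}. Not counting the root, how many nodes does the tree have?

Trace insertions, counting only characters that open a new branch:
  "spspqssqqp" → 10 new (s, p, s, p, q, s, s, q, q, p)
  "qppsssq" → 7 new (q, p, p, s, s, s, q)
  "spspq" → prefix "spspq" already present; 0 new (none)
  "spqpspqpsqs" → prefix "sp" already present; 9 new (q, p, s, p, q, p, s, q, s)
  "spqpqp" → prefix "spqp" already present; 2 new (q, p)
  "spqpqppqs" → prefix "spqpqp" already present; 3 new (p, q, s)
  "spspsp" → prefix "spsp" already present; 2 new (s, p)
  "spspqspspsp" → prefix "spspqs" already present; 5 new (p, s, p, s, p)
  "spspqqssq" → prefix "spspq" already present; 4 new (q, s, s, q)
  "spqpppsq" → prefix "spqp" already present; 4 new (p, p, s, q)
  "spqppsqspp" → prefix "spqpp" already present; 5 new (s, q, s, p, p)
  "spspsqq" → prefix "spsps" already present; 2 new (q, q)
  "spqppp" → prefix "spqppp" already present; 0 new (none)
  "spqpspssps" → prefix "spqpsp" already present; 4 new (s, s, p, s)
  "spspsqpq" → prefix "spspsq" already present; 2 new (p, q)
  "qppsspqqps" → prefix "qppss" already present; 5 new (p, q, q, p, s)
  "spspqqs" → prefix "spspqqs" already present; 0 new (none)
  "qppsspqps" → prefix "qppsspq" already present; 2 new (p, s)
  "spqpq" → prefix "spqpq" already present; 0 new (none)
  "spspppsqss" → prefix "spsp" already present; 6 new (p, p, s, q, s, s)
  "qppssssq" → prefix "qppsss" already present; 2 new (s, q)
Total nodes = 10 + 7 + 0 + 9 + 2 + 3 + 2 + 5 + 4 + 4 + 5 + 2 + 0 + 4 + 2 + 5 + 0 + 2 + 0 + 6 + 2 = 74

74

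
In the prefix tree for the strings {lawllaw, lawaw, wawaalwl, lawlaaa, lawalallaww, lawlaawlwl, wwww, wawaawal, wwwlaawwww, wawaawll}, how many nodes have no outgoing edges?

10

Leaves are exactly the stored words that no other stored word extends.
Those words: "lawalallaww", "lawaw", "lawlaaa", "lawlaawlwl", "lawllaw", "wawaalwl", "wawaawal", "wawaawll", "wwwlaawwww", "wwww"
Leaf count: 10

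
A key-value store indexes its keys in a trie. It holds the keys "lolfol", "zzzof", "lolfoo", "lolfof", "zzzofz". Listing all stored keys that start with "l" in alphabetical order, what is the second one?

lolfol

DFS of the "l" subtree visits, in order: "lolfof", "lolfol", "lolfoo"
The 2nd is lolfol.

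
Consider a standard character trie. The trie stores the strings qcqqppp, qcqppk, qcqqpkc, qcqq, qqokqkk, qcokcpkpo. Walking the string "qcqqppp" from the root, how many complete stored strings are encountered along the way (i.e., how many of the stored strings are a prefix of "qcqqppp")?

Check each prefix of "qcqqppp" against the stored set — each match is an end-marker on the path.
Prefixes of the query that are stored words: "qcqq", "qcqqppp"
Count: 2

2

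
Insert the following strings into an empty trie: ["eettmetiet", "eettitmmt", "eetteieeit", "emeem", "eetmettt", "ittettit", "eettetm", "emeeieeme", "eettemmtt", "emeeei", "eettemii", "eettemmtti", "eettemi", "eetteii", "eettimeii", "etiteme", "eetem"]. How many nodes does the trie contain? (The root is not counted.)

Trace insertions, counting only characters that open a new branch:
  "eettmetiet" → 10 new (e, e, t, t, m, e, t, i, e, t)
  "eettitmmt" → prefix "eett" already present; 5 new (i, t, m, m, t)
  "eetteieeit" → prefix "eett" already present; 6 new (e, i, e, e, i, t)
  "emeem" → prefix "e" already present; 4 new (m, e, e, m)
  "eetmettt" → prefix "eet" already present; 5 new (m, e, t, t, t)
  "ittettit" → 8 new (i, t, t, e, t, t, i, t)
  "eettetm" → prefix "eette" already present; 2 new (t, m)
  "emeeieeme" → prefix "emee" already present; 5 new (i, e, e, m, e)
  "eettemmtt" → prefix "eette" already present; 4 new (m, m, t, t)
  "emeeei" → prefix "emee" already present; 2 new (e, i)
  "eettemii" → prefix "eettem" already present; 2 new (i, i)
  "eettemmtti" → prefix "eettemmtt" already present; 1 new (i)
  "eettemi" → prefix "eettemi" already present; 0 new (none)
  "eetteii" → prefix "eettei" already present; 1 new (i)
  "eettimeii" → prefix "eetti" already present; 4 new (m, e, i, i)
  "etiteme" → prefix "e" already present; 6 new (t, i, t, e, m, e)
  "eetem" → prefix "eet" already present; 2 new (e, m)
Total nodes = 10 + 5 + 6 + 4 + 5 + 8 + 2 + 5 + 4 + 2 + 2 + 1 + 0 + 1 + 4 + 6 + 2 = 67

67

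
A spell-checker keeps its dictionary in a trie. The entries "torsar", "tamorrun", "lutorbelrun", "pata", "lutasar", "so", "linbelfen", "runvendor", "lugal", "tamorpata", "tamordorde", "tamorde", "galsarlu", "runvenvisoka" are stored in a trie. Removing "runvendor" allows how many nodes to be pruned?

A node on "runvendor"'s path can go only if nothing else ends at it or branches off below it.
The suffix "dor" (3 nodes) is used only by "runvendor"; the node for "runven" still has the child "v", so pruning stops there.
Nodes removed: 3

3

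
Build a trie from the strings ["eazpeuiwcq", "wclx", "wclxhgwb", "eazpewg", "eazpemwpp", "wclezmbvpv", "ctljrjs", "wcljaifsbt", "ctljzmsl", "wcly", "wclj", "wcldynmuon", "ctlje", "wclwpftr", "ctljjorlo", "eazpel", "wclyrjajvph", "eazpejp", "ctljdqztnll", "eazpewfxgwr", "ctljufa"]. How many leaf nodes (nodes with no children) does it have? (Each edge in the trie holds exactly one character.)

A leaf is a node with no children — equivalently, the end of a word that is not a proper prefix of any other stored word.
Those words: "ctljdqztnll", "ctlje", "ctljjorlo", "ctljrjs", "ctljufa", "ctljzmsl", "eazpejp", "eazpel", "eazpemwpp", "eazpeuiwcq", "eazpewfxgwr", "eazpewg", "wcldynmuon", "wclezmbvpv", "wcljaifsbt", "wclwpftr", "wclxhgwb", "wclyrjajvph"
Leaf count: 18

18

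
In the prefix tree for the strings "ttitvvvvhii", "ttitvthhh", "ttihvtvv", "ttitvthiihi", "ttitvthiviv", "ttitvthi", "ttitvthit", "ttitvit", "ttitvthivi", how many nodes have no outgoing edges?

7

A leaf is a node with no children — equivalently, the end of a word that is not a proper prefix of any other stored word.
Those words: "ttihvtvv", "ttitvit", "ttitvthhh", "ttitvthiihi", "ttitvthit", "ttitvthiviv", "ttitvvvvhii"
Leaf count: 7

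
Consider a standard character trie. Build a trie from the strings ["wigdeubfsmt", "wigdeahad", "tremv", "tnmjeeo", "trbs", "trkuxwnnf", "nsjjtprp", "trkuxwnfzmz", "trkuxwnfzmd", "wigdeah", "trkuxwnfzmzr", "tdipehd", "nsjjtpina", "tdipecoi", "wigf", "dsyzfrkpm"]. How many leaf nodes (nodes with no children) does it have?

14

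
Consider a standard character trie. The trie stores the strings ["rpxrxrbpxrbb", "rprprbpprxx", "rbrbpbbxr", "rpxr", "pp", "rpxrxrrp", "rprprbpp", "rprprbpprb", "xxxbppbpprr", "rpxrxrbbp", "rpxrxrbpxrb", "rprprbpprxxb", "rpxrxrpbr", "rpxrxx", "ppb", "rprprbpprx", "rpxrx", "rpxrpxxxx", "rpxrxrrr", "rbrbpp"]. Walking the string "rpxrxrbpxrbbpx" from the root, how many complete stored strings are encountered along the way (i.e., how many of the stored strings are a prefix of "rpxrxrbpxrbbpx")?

Check each prefix of "rpxrxrbpxrbbpx" against the stored set — each match is an end-marker on the path.
Prefixes of the query that are stored words: "rpxr", "rpxrx", "rpxrxrbpxrb", "rpxrxrbpxrbb"
Count: 4

4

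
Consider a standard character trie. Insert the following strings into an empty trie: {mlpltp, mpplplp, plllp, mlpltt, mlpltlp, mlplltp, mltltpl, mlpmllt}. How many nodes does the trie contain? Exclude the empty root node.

32

Count nodes per top-level branch (shared prefixes stored once):
  'm'-branch (mlplltp, mlpltlp, mlpltp, mlpltt, mlpmllt, mltltpl, mpplplp): 27 nodes
  'p'-branch (plllp): 5 nodes
Sum: 32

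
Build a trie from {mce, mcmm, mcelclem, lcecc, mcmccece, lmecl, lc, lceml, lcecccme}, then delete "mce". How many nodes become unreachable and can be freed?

0

After clearing the end-marker at "mce", prune upward until reaching a node still needed by another word.
Every node on "mce" is still needed (e.g. by "mcelclem"), so nothing is freed.
Nodes removed: 0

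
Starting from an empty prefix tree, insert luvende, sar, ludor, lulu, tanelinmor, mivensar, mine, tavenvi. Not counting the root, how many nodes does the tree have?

Insert word by word; a character creates a node only if that edge doesn't already exist:
  "luvende" → 7 new (l, u, v, e, n, d, e)
  "sar" → 3 new (s, a, r)
  "ludor" → prefix "lu" already present; 3 new (d, o, r)
  "lulu" → prefix "lu" already present; 2 new (l, u)
  "tanelinmor" → 10 new (t, a, n, e, l, i, n, m, o, r)
  "mivensar" → 8 new (m, i, v, e, n, s, a, r)
  "mine" → prefix "mi" already present; 2 new (n, e)
  "tavenvi" → prefix "ta" already present; 5 new (v, e, n, v, i)
Total nodes = 7 + 3 + 3 + 2 + 10 + 8 + 2 + 5 = 40

40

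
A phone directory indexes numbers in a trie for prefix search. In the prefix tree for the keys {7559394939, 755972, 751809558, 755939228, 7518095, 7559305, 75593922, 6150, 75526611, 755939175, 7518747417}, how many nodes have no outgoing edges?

A leaf is a node with no children — equivalently, the end of a word that is not a proper prefix of any other stored word.
Those words: "6150", "751809558", "7518747417", "75526611", "7559305", "755939175", "755939228", "7559394939", "755972"
Leaf count: 9

9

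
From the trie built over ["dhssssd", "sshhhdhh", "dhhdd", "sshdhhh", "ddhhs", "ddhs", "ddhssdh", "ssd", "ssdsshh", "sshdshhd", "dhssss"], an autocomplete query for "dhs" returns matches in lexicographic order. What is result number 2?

Words with prefix "dhs", in lexicographic order: "dhssss", "dhssssd"
Position 2: dhssssd

dhssssd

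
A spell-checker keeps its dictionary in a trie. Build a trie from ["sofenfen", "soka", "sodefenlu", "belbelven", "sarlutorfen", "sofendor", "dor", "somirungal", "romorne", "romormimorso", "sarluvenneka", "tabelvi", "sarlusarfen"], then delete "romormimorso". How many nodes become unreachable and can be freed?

7

After clearing the end-marker at "romormimorso", prune upward until reaching a node still needed by another word.
The suffix "mimorso" (7 nodes) is used only by "romormimorso"; the node for "romor" still has the child "n", so pruning stops there.
Nodes removed: 7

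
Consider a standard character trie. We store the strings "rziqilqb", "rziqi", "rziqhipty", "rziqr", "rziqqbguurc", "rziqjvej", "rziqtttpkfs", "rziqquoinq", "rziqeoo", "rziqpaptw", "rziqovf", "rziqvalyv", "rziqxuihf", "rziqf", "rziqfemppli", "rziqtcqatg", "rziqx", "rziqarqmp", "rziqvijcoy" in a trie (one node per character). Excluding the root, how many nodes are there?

80

Count nodes per top-level branch (shared prefixes stored once):
  'r'-branch (rziqarqmp, rziqeoo, rziqf, rziqfemppli, rziqhipty, rziqi, rziqilqb, rziqjvej, rziqovf, rziqpaptw, rziqqbguurc, rziqquoinq, rziqr, rziqtcqatg, rziqtttpkfs, rziqvalyv, rziqvijcoy, rziqx, rziqxuihf): 80 nodes
Sum: 80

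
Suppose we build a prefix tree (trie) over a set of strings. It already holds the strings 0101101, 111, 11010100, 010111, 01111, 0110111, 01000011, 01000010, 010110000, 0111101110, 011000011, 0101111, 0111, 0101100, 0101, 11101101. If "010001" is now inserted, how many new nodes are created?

"01000" is already a path in the trie; the remaining "1" must be added.
So 6 − 5 = 1 new nodes.

1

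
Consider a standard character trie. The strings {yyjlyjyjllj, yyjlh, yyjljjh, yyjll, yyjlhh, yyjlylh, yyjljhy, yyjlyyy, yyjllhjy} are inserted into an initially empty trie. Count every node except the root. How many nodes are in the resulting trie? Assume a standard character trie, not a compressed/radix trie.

26

Trace insertions, counting only characters that open a new branch:
  "yyjlyjyjllj" → 11 new (y, y, j, l, y, j, y, j, l, l, j)
  "yyjlh" → prefix "yyjl" already present; 1 new (h)
  "yyjljjh" → prefix "yyjl" already present; 3 new (j, j, h)
  "yyjll" → prefix "yyjl" already present; 1 new (l)
  "yyjlhh" → prefix "yyjlh" already present; 1 new (h)
  "yyjlylh" → prefix "yyjly" already present; 2 new (l, h)
  "yyjljhy" → prefix "yyjlj" already present; 2 new (h, y)
  "yyjlyyy" → prefix "yyjly" already present; 2 new (y, y)
  "yyjllhjy" → prefix "yyjll" already present; 3 new (h, j, y)
Total nodes = 11 + 1 + 3 + 1 + 1 + 2 + 2 + 2 + 3 = 26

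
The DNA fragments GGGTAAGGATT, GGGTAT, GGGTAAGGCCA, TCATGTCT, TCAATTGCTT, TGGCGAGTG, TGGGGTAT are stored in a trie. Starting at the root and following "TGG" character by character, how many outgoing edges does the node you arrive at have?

Walk "TGG" from the root, arriving at one node.
Characters that immediately follow "TGG" among the stored strings: {C, G}.
That node has 2 child edges.

2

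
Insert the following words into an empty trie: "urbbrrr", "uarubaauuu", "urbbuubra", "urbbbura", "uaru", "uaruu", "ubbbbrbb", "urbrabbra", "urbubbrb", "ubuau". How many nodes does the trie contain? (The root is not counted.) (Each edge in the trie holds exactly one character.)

47

Count nodes per top-level branch (shared prefixes stored once):
  'u'-branch (uaru, uarubaauuu, uaruu, ubbbbrbb, ubuau, urbbbura, urbbrrr, urbbuubra, urbrabbra, urbubbrb): 47 nodes
Sum: 47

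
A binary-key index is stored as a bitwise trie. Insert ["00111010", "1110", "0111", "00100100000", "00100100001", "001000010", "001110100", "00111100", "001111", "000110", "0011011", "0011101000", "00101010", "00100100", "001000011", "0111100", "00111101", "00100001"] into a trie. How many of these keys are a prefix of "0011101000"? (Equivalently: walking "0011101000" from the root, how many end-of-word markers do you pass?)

3

Traverse "0011101000" character by character; count nodes along the way that are marked as word ends.
Prefixes of the query that are stored words: "00111010", "001110100", "0011101000"
Count: 3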